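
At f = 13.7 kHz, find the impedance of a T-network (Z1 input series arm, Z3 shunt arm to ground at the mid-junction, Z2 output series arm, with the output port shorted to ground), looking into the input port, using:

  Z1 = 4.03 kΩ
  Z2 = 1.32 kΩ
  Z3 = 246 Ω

Step 1 — Angular frequency: ω = 2π·f = 2π·1.37e+04 = 8.608e+04 rad/s.
Step 2 — Component impedances:
  Z1: Z = R = 4030 Ω
  Z2: Z = R = 1320 Ω
  Z3: Z = R = 246 Ω
Step 3 — With the output port shorted to ground, the output series arm Z2 runs from the junction to ground; the shunt arm Z3 also runs from the junction to ground. They appear in parallel: Z3 || Z2 = 207.4 Ω.
Step 4 — Series with input arm Z1: Z_in = Z1 + (Z3 || Z2) = 4237 Ω = 4237∠0.0° Ω.

Z = 4237 Ω = 4237∠0.0° Ω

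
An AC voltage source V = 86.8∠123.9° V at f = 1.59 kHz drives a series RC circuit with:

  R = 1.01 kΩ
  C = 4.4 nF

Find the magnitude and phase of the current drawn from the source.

Step 1 — Angular frequency: ω = 2π·f = 2π·1590 = 9990 rad/s.
Step 2 — Component impedances:
  R: Z = R = 1010 Ω
  C: Z = 1/(jωC) = -j/(ω·C) = 0 - j2.275e+04 Ω
Step 3 — Series combination: Z_total = R + C = 1010 - j2.275e+04 Ω = 2.277e+04∠-87.5° Ω.
Step 4 — Source phasor: V = 86.8∠123.9° V = -48.41 + j72.05 V.
Step 5 — Ohm's law: I = V / Z_total = (-48.41 + j72.05) / (1010 - j2.275e+04) = -0.003255 - j0.001984 A.
Step 6 — Convert to polar: |I| = 0.003812 A, ∠I = -148.6°.

I = 0.003812∠-148.6° A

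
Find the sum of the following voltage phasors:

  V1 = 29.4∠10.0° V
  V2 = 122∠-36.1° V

Step 1 — Convert each phasor to rectangular form:
  V1 = 29.4·(cos(10.0°) + j·sin(10.0°)) = 28.95 + j5.105 V
  V2 = 122·(cos(-36.1°) + j·sin(-36.1°)) = 98.57 - j71.88 V
Step 2 — Sum components: V_total = 127.5 - j66.78 V.
Step 3 — Convert to polar: |V_total| = 144 V, ∠V_total = -27.6°.

V_total = 144∠-27.6° V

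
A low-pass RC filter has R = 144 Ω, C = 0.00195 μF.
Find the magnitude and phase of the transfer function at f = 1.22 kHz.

Step 1 — Angular frequency: ω = 2π·1220 = 7665 rad/s.
Step 2 — Transfer function: H(jω) = 1/(1 + jωRC).
Step 3 — Denominator: 1 + jωRC = 1 + j·7665·144·1.95e-09 = 1 + j0.002152.
Step 4 — H = 1 - j0.002152.
Step 5 — Magnitude: |H| = 1 (-0.0 dB); phase: φ = -0.1°.

|H| = 1 (-0.0 dB), φ = -0.1°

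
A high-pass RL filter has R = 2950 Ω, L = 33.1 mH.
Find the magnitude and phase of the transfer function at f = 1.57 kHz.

Step 1 — Angular frequency: ω = 2π·1570 = 9865 rad/s.
Step 2 — Transfer function: H(jω) = jωL/(R + jωL).
Step 3 — Numerator jωL = j·326.5; denominator R + jωL = 2950 + j326.5.
Step 4 — H = 0.0121 + j0.1093.
Step 5 — Magnitude: |H| = 0.11 (-19.2 dB); phase: φ = 83.7°.

|H| = 0.11 (-19.2 dB), φ = 83.7°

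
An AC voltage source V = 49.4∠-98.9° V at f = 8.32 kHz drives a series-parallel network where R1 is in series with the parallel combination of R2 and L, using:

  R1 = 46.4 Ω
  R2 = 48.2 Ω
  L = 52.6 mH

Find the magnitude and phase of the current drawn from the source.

Step 1 — Angular frequency: ω = 2π·f = 2π·8320 = 5.228e+04 rad/s.
Step 2 — Component impedances:
  R1: Z = R = 46.4 Ω
  R2: Z = R = 48.2 Ω
  L: Z = jωL = j·5.228e+04·0.0526 = 0 + j2750 Ω
Step 3 — Parallel branch: R2 || L = 1/(1/R2 + 1/L) = 48.19 + j0.8446 Ω.
Step 4 — Series with R1: Z_total = R1 + (R2 || L) = 94.59 + j0.8446 Ω = 94.59∠0.5° Ω.
Step 5 — Source phasor: V = 49.4∠-98.9° V = -7.643 - j48.81 V.
Step 6 — Ohm's law: I = V / Z_total = (-7.643 - j48.81) / (94.59 + j0.8446) = -0.0854 - j0.5152 A.
Step 7 — Convert to polar: |I| = 0.5223 A, ∠I = -99.4°.

I = 0.5223∠-99.4° A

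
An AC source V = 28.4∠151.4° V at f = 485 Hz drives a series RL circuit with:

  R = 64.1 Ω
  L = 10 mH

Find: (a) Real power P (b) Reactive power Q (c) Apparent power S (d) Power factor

Step 1 — Angular frequency: ω = 2π·f = 2π·485 = 3047 rad/s.
Step 2 — Component impedances:
  R: Z = R = 64.1 Ω
  L: Z = jωL = j·3047·0.01 = 0 + j30.47 Ω
Step 3 — Series combination: Z_total = R + L = 64.1 + j30.47 Ω = 70.97∠25.4° Ω.
Step 4 — Source phasor: V = 28.4∠151.4° V = -24.93 + j13.59 V.
Step 5 — Current: I = V / Z = -0.235 + j0.3238 A = 0.4001∠126.0° A.
Step 6 — Complex power: S = V·I* = 10.26 + j4.879 VA.
Step 7 — Real power: P = Re(S) = 10.26 W.
Step 8 — Reactive power: Q = Im(S) = 4.879 VAR.
Step 9 — Apparent power: |S| = 11.36 VA.
Step 10 — Power factor: PF = P/|S| = 0.9031 (lagging).

(a) P = 10.26 W  (b) Q = 4.879 VAR  (c) S = 11.36 VA  (d) PF = 0.9031 (lagging)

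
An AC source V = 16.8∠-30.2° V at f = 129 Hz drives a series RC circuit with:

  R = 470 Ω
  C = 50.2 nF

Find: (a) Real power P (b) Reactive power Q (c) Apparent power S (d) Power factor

Step 1 — Angular frequency: ω = 2π·f = 2π·129 = 810.5 rad/s.
Step 2 — Component impedances:
  R: Z = R = 470 Ω
  C: Z = 1/(jωC) = -j/(ω·C) = 0 - j2.458e+04 Ω
Step 3 — Series combination: Z_total = R + C = 470 - j2.458e+04 Ω = 2.458e+04∠-88.9° Ω.
Step 4 — Source phasor: V = 16.8∠-30.2° V = 14.52 - j8.451 V.
Step 5 — Current: I = V / Z = 0.000355 + j0.000584 A = 0.0006834∠58.7° A.
Step 6 — Complex power: S = V·I* = 0.0002195 - j0.01148 VA.
Step 7 — Real power: P = Re(S) = 0.0002195 W.
Step 8 — Reactive power: Q = Im(S) = -0.01148 VAR.
Step 9 — Apparent power: |S| = 0.01148 VA.
Step 10 — Power factor: PF = P/|S| = 0.01912 (leading).

(a) P = 0.0002195 W  (b) Q = -0.01148 VAR  (c) S = 0.01148 VA  (d) PF = 0.01912 (leading)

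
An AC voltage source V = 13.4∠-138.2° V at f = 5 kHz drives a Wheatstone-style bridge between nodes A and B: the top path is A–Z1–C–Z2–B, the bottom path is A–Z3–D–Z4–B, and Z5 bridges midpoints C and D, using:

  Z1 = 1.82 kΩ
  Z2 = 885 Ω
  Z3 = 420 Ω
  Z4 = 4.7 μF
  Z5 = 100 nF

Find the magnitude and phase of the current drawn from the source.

Step 1 — Angular frequency: ω = 2π·f = 2π·5000 = 3.142e+04 rad/s.
Step 2 — Component impedances:
  Z1: Z = R = 1820 Ω
  Z2: Z = R = 885 Ω
  Z3: Z = R = 420 Ω
  Z4: Z = 1/(jωC) = -j/(ω·C) = 0 - j6.773 Ω
  Z5: Z = 1/(jωC) = -j/(ω·C) = 0 - j318.3 Ω
Step 3 — Bridge requires nodal analysis (the Z5 bridge couples midpoints C and D, so the two paths cannot be reduced to a simple series/parallel combination). Setting node B to ground and injecting 1 A at node A, the 3-node admittance system at A, C, D solves to V_A = Z_AB = 346.5 - j15.31 Ω = 346.8∠-2.5° Ω.
Step 4 — Source phasor: V = 13.4∠-138.2° V = -9.989 - j8.932 V.
Step 5 — Ohm's law: I = V / Z_total = (-9.989 - j8.932) / (346.5 - j15.31) = -0.02764 - j0.027 A.
Step 6 — Convert to polar: |I| = 0.03864 A, ∠I = -135.7°.

I = 0.03864∠-135.7° A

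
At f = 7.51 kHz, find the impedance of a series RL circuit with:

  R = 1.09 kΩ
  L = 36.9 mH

Step 1 — Angular frequency: ω = 2π·f = 2π·7510 = 4.719e+04 rad/s.
Step 2 — Component impedances:
  R: Z = R = 1090 Ω
  L: Z = jωL = j·4.719e+04·0.0369 = 0 + j1741 Ω
Step 3 — Series combination: Z_total = R + L = 1090 + j1741 Ω = 2054∠58.0° Ω.

Z = 1090 + j1741 Ω = 2054∠58.0° Ω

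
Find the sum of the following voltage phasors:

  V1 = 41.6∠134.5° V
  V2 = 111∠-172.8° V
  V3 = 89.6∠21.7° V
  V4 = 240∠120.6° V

Step 1 — Convert each phasor to rectangular form:
  V1 = 41.6·(cos(134.5°) + j·sin(134.5°)) = -29.16 + j29.67 V
  V2 = 111·(cos(-172.8°) + j·sin(-172.8°)) = -110.1 - j13.91 V
  V3 = 89.6·(cos(21.7°) + j·sin(21.7°)) = 83.25 + j33.13 V
  V4 = 240·(cos(120.6°) + j·sin(120.6°)) = -122.2 + j206.6 V
Step 2 — Sum components: V_total = -178.2 + j255.5 V.
Step 3 — Convert to polar: |V_total| = 311.5 V, ∠V_total = 124.9°.

V_total = 311.5∠124.9° V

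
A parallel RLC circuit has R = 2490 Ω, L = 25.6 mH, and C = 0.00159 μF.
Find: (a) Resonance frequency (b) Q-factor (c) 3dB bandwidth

Step 1 — Resonance: ω₀ = 1/√(LC) = 1/√(0.0256·1.59e-09) = 1.567e+05 rad/s.
Step 2 — f₀ = ω₀/(2π) = 2.495e+04 Hz.
Step 3 — Parallel Q: Q = R/(ω₀L) = 2490/(1.567e+05·0.0256) = 0.6206.
Step 4 — Bandwidth: Δω = ω₀/Q = 2.526e+05 rad/s; BW = Δω/(2π) = 4.02e+04 Hz.

(a) f₀ = 2.495e+04 Hz  (b) Q = 0.6206  (c) BW = 4.02e+04 Hz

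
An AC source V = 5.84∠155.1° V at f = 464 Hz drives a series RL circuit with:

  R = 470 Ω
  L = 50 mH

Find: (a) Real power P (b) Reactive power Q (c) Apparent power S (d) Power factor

Step 1 — Angular frequency: ω = 2π·f = 2π·464 = 2915 rad/s.
Step 2 — Component impedances:
  R: Z = R = 470 Ω
  L: Z = jωL = j·2915·0.05 = 0 + j145.8 Ω
Step 3 — Series combination: Z_total = R + L = 470 + j145.8 Ω = 492.1∠17.2° Ω.
Step 4 — Source phasor: V = 5.84∠155.1° V = -5.297 + j2.459 V.
Step 5 — Current: I = V / Z = -0.008801 + j0.007961 A = 0.01187∠137.9° A.
Step 6 — Complex power: S = V·I* = 0.0662 + j0.02053 VA.
Step 7 — Real power: P = Re(S) = 0.0662 W.
Step 8 — Reactive power: Q = Im(S) = 0.02053 VAR.
Step 9 — Apparent power: |S| = 0.06931 VA.
Step 10 — Power factor: PF = P/|S| = 0.9551 (lagging).

(a) P = 0.0662 W  (b) Q = 0.02053 VAR  (c) S = 0.06931 VA  (d) PF = 0.9551 (lagging)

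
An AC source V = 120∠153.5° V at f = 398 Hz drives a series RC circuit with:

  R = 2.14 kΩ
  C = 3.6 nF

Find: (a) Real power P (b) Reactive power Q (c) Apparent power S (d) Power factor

Step 1 — Angular frequency: ω = 2π·f = 2π·398 = 2501 rad/s.
Step 2 — Component impedances:
  R: Z = R = 2140 Ω
  C: Z = 1/(jωC) = -j/(ω·C) = 0 - j1.111e+05 Ω
Step 3 — Series combination: Z_total = R + C = 2140 - j1.111e+05 Ω = 1.111e+05∠-88.9° Ω.
Step 4 — Source phasor: V = 120∠153.5° V = -107.4 + j53.54 V.
Step 5 — Current: I = V / Z = -0.0005005 - j0.0009572 A = 0.00108∠-117.6° A.
Step 6 — Complex power: S = V·I* = 0.002497 - j0.1296 VA.
Step 7 — Real power: P = Re(S) = 0.002497 W.
Step 8 — Reactive power: Q = Im(S) = -0.1296 VAR.
Step 9 — Apparent power: |S| = 0.1296 VA.
Step 10 — Power factor: PF = P/|S| = 0.01926 (leading).

(a) P = 0.002497 W  (b) Q = -0.1296 VAR  (c) S = 0.1296 VA  (d) PF = 0.01926 (leading)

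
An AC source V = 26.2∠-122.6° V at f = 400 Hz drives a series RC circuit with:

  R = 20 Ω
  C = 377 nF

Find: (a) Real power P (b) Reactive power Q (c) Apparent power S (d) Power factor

Step 1 — Angular frequency: ω = 2π·f = 2π·400 = 2513 rad/s.
Step 2 — Component impedances:
  R: Z = R = 20 Ω
  C: Z = 1/(jωC) = -j/(ω·C) = 0 - j1055 Ω
Step 3 — Series combination: Z_total = R + C = 20 - j1055 Ω = 1056∠-88.9° Ω.
Step 4 — Source phasor: V = 26.2∠-122.6° V = -14.12 - j22.07 V.
Step 5 — Current: I = V / Z = 0.02065 - j0.01377 A = 0.02482∠-33.7° A.
Step 6 — Complex power: S = V·I* = 0.01232 - j0.6502 VA.
Step 7 — Real power: P = Re(S) = 0.01232 W.
Step 8 — Reactive power: Q = Im(S) = -0.6502 VAR.
Step 9 — Apparent power: |S| = 0.6503 VA.
Step 10 — Power factor: PF = P/|S| = 0.01895 (leading).

(a) P = 0.01232 W  (b) Q = -0.6502 VAR  (c) S = 0.6503 VA  (d) PF = 0.01895 (leading)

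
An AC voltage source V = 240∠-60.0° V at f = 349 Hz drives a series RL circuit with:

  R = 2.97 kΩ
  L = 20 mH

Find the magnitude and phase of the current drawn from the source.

Step 1 — Angular frequency: ω = 2π·f = 2π·349 = 2193 rad/s.
Step 2 — Component impedances:
  R: Z = R = 2970 Ω
  L: Z = jωL = j·2193·0.02 = 0 + j43.86 Ω
Step 3 — Series combination: Z_total = R + L = 2970 + j43.86 Ω = 2970∠0.8° Ω.
Step 4 — Source phasor: V = 240∠-60.0° V = 120 - j207.8 V.
Step 5 — Ohm's law: I = V / Z_total = (120 - j207.8) / (2970 + j43.86) = 0.03936 - j0.07056 A.
Step 6 — Convert to polar: |I| = 0.0808 A, ∠I = -60.8°.

I = 0.0808∠-60.8° A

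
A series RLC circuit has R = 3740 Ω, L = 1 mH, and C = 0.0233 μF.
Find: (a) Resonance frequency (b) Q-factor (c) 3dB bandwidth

Step 1 — Resonance condition Im(Z)=0 gives ω₀ = 1/√(LC).
Step 2 — ω₀ = 1/√(0.001·2.33e-08) = 2.072e+05 rad/s.
Step 3 — f₀ = ω₀/(2π) = 3.297e+04 Hz.
Step 4 — Series Q: Q = ω₀L/R = 2.072e+05·0.001/3740 = 0.05539.
Step 5 — 3dB bandwidth: Δω = ω₀/Q = 3.74e+06 rad/s; BW = Δω/(2π) = 5.952e+05 Hz.

(a) f₀ = 3.297e+04 Hz  (b) Q = 0.05539  (c) BW = 5.952e+05 Hz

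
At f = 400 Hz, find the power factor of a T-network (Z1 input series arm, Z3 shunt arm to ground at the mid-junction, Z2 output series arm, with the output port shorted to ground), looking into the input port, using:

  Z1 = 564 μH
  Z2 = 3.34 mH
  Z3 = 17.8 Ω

Step 1 — Angular frequency: ω = 2π·f = 2π·400 = 2513 rad/s.
Step 2 — Component impedances:
  Z1: Z = jωL = j·2513·0.000564 = 0 + j1.417 Ω
  Z2: Z = jωL = j·2513·0.00334 = 0 + j8.394 Ω
  Z3: Z = R = 17.8 Ω
Step 3 — With the output port shorted to ground, the output series arm Z2 runs from the junction to ground; the shunt arm Z3 also runs from the junction to ground. They appear in parallel: Z3 || Z2 = 3.238 + j6.867 Ω.
Step 4 — Series with input arm Z1: Z_in = Z1 + (Z3 || Z2) = 3.238 + j8.285 Ω = 8.895∠68.6° Ω.
Step 5 — Power factor: PF = cos(φ) = Re(Z)/|Z| = 3.2385/8.8951 = 0.3641.
Step 6 — Type: Im(Z) = 8.285 ⇒ lagging (phase φ = 68.6°).

PF = 0.3641 (lagging, φ = 68.6°)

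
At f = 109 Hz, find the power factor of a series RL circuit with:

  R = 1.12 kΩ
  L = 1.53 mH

Step 1 — Angular frequency: ω = 2π·f = 2π·109 = 684.9 rad/s.
Step 2 — Component impedances:
  R: Z = R = 1120 Ω
  L: Z = jωL = j·684.9·0.00153 = 0 + j1.048 Ω
Step 3 — Series combination: Z_total = R + L = 1120 + j1.048 Ω = 1120∠0.1° Ω.
Step 4 — Power factor: PF = cos(φ) = Re(Z)/|Z| = 1120/1120 = 1.
Step 5 — Type: Im(Z) = 1.048 ⇒ lagging (phase φ = 0.1°).

PF = 1 (lagging, φ = 0.1°)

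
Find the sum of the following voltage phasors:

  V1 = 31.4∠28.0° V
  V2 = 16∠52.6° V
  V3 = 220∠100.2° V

Step 1 — Convert each phasor to rectangular form:
  V1 = 31.4·(cos(28.0°) + j·sin(28.0°)) = 27.72 + j14.74 V
  V2 = 16·(cos(52.6°) + j·sin(52.6°)) = 9.718 + j12.71 V
  V3 = 220·(cos(100.2°) + j·sin(100.2°)) = -38.96 + j216.5 V
Step 2 — Sum components: V_total = -1.516 + j244 V.
Step 3 — Convert to polar: |V_total| = 244 V, ∠V_total = 90.4°.

V_total = 244∠90.4° V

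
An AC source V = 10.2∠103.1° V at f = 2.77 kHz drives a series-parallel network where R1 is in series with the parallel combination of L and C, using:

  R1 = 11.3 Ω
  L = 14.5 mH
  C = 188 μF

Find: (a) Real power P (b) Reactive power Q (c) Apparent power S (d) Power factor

Step 1 — Angular frequency: ω = 2π·f = 2π·2770 = 1.74e+04 rad/s.
Step 2 — Component impedances:
  R1: Z = R = 11.3 Ω
  L: Z = jωL = j·1.74e+04·0.0145 = 0 + j252.4 Ω
  C: Z = 1/(jωC) = -j/(ω·C) = 0 - j0.3056 Ω
Step 3 — Parallel branch: L || C = 1/(1/L + 1/C) = 0 - j0.306 Ω.
Step 4 — Series with R1: Z_total = R1 + (L || C) = 11.3 - j0.306 Ω = 11.3∠-1.6° Ω.
Step 5 — Source phasor: V = 10.2∠103.1° V = -2.312 + j9.935 V.
Step 6 — Current: I = V / Z = -0.2282 + j0.873 A = 0.9023∠104.7° A.
Step 7 — Complex power: S = V·I* = 9.2 - j0.2491 VA.
Step 8 — Real power: P = Re(S) = 9.2 W.
Step 9 — Reactive power: Q = Im(S) = -0.2491 VAR.
Step 10 — Apparent power: |S| = 9.204 VA.
Step 11 — Power factor: PF = P/|S| = 0.9996 (leading).

(a) P = 9.2 W  (b) Q = -0.2491 VAR  (c) S = 9.204 VA  (d) PF = 0.9996 (leading)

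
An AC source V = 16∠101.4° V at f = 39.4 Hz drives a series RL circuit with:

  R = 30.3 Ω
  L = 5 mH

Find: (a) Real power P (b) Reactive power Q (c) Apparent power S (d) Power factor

Step 1 — Angular frequency: ω = 2π·f = 2π·39.4 = 247.6 rad/s.
Step 2 — Component impedances:
  R: Z = R = 30.3 Ω
  L: Z = jωL = j·247.6·0.005 = 0 + j1.238 Ω
Step 3 — Series combination: Z_total = R + L = 30.3 + j1.238 Ω = 30.33∠2.3° Ω.
Step 4 — Source phasor: V = 16∠101.4° V = -3.163 + j15.68 V.
Step 5 — Current: I = V / Z = -0.08309 + j0.521 A = 0.5276∠99.1° A.
Step 6 — Complex power: S = V·I* = 8.435 + j0.3446 VA.
Step 7 — Real power: P = Re(S) = 8.435 W.
Step 8 — Reactive power: Q = Im(S) = 0.3446 VAR.
Step 9 — Apparent power: |S| = 8.442 VA.
Step 10 — Power factor: PF = P/|S| = 0.9992 (lagging).

(a) P = 8.435 W  (b) Q = 0.3446 VAR  (c) S = 8.442 VA  (d) PF = 0.9992 (lagging)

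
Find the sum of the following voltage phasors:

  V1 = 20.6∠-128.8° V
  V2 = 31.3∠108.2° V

Step 1 — Convert each phasor to rectangular form:
  V1 = 20.6·(cos(-128.8°) + j·sin(-128.8°)) = -12.91 - j16.05 V
  V2 = 31.3·(cos(108.2°) + j·sin(108.2°)) = -9.776 + j29.73 V
Step 2 — Sum components: V_total = -22.68 + j13.68 V.
Step 3 — Convert to polar: |V_total| = 26.49 V, ∠V_total = 148.9°.

V_total = 26.49∠148.9° V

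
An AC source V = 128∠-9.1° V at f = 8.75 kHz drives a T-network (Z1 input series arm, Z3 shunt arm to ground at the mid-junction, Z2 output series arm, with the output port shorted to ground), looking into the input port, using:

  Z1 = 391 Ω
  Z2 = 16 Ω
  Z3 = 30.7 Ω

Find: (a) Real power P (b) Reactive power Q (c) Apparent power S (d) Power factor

Step 1 — Angular frequency: ω = 2π·f = 2π·8750 = 5.498e+04 rad/s.
Step 2 — Component impedances:
  Z1: Z = R = 391 Ω
  Z2: Z = R = 16 Ω
  Z3: Z = R = 30.7 Ω
Step 3 — With the output port shorted to ground, the output series arm Z2 runs from the junction to ground; the shunt arm Z3 also runs from the junction to ground. They appear in parallel: Z3 || Z2 = 10.52 Ω.
Step 4 — Series with input arm Z1: Z_in = Z1 + (Z3 || Z2) = 401.5 Ω = 401.5∠0.0° Ω.
Step 5 — Source phasor: V = 128∠-9.1° V = 126.4 - j20.24 V.
Step 6 — Current: I = V / Z = 0.3148 - j0.05042 A = 0.3188∠-9.1° A.
Step 7 — Complex power: S = V·I* = 40.81 VA.
Step 8 — Real power: P = Re(S) = 40.81 W.
Step 9 — Reactive power: Q = Im(S) = 0 VAR.
Step 10 — Apparent power: |S| = 40.81 VA.
Step 11 — Power factor: PF = P/|S| = 1 (unity).

(a) P = 40.81 W  (b) Q = 0 VAR  (c) S = 40.81 VA  (d) PF = 1 (unity)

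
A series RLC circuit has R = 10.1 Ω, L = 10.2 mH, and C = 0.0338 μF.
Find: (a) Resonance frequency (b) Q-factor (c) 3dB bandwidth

Step 1 — Resonance: ω₀ = 1/√(LC) = 1/√(0.0102·3.38e-08) = 5.386e+04 rad/s.
Step 2 — f₀ = ω₀/(2π) = 8572 Hz.
Step 3 — Series Q: Q = ω₀L/R = 5.386e+04·0.0102/10.1 = 54.39.
Step 4 — Bandwidth: Δω = ω₀/Q = 990.2 rad/s; BW = Δω/(2π) = 157.6 Hz.

(a) f₀ = 8572 Hz  (b) Q = 54.39  (c) BW = 157.6 Hz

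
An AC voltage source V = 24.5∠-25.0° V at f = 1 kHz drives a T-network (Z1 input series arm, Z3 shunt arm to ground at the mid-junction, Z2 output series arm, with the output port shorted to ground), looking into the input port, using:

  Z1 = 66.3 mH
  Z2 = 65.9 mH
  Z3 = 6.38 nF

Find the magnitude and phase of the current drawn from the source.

Step 1 — Angular frequency: ω = 2π·f = 2π·1000 = 6283 rad/s.
Step 2 — Component impedances:
  Z1: Z = jωL = j·6283·0.0663 = 0 + j416.6 Ω
  Z2: Z = jωL = j·6283·0.0659 = 0 + j414.1 Ω
  Z3: Z = 1/(jωC) = -j/(ω·C) = 0 - j2.495e+04 Ω
Step 3 — With the output port shorted to ground, the output series arm Z2 runs from the junction to ground; the shunt arm Z3 also runs from the junction to ground. They appear in parallel: Z3 || Z2 = 0 + j421.1 Ω.
Step 4 — Series with input arm Z1: Z_in = Z1 + (Z3 || Z2) = 0 + j837.6 Ω = 837.6∠90.0° Ω.
Step 5 — Source phasor: V = 24.5∠-25.0° V = 22.2 - j10.35 V.
Step 6 — Ohm's law: I = V / Z_total = (22.2 - j10.35) / (0 + j837.6) = -0.01236 - j0.02651 A.
Step 7 — Convert to polar: |I| = 0.02925 A, ∠I = -115.0°.

I = 0.02925∠-115.0° A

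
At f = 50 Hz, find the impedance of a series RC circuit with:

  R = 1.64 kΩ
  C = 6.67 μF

Step 1 — Angular frequency: ω = 2π·f = 2π·50 = 314.2 rad/s.
Step 2 — Component impedances:
  R: Z = R = 1640 Ω
  C: Z = 1/(jωC) = -j/(ω·C) = 0 - j477.2 Ω
Step 3 — Series combination: Z_total = R + C = 1640 - j477.2 Ω = 1708∠-16.2° Ω.

Z = 1640 - j477.2 Ω = 1708∠-16.2° Ω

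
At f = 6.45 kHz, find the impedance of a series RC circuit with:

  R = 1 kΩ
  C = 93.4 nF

Step 1 — Angular frequency: ω = 2π·f = 2π·6450 = 4.053e+04 rad/s.
Step 2 — Component impedances:
  R: Z = R = 1000 Ω
  C: Z = 1/(jωC) = -j/(ω·C) = 0 - j264.2 Ω
Step 3 — Series combination: Z_total = R + C = 1000 - j264.2 Ω = 1034∠-14.8° Ω.

Z = 1000 - j264.2 Ω = 1034∠-14.8° Ω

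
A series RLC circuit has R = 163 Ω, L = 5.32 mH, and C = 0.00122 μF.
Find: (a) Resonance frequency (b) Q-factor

Step 1 — Resonance condition Im(Z)=0 gives ω₀ = 1/√(LC).
Step 2 — ω₀ = 1/√(0.00532·1.22e-09) = 3.925e+05 rad/s.
Step 3 — f₀ = ω₀/(2π) = 6.247e+04 Hz.
Step 4 — Series Q: Q = ω₀L/R = 3.925e+05·0.00532/163 = 12.81.

(a) f₀ = 6.247e+04 Hz  (b) Q = 12.81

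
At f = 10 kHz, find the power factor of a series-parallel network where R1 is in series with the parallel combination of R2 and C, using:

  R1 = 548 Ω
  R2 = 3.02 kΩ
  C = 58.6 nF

Step 1 — Angular frequency: ω = 2π·f = 2π·1e+04 = 6.283e+04 rad/s.
Step 2 — Component impedances:
  R1: Z = R = 548 Ω
  R2: Z = R = 3020 Ω
  C: Z = 1/(jωC) = -j/(ω·C) = 0 - j271.6 Ω
Step 3 — Parallel branch: R2 || C = 1/(1/R2 + 1/C) = 24.23 - j269.4 Ω.
Step 4 — Series with R1: Z_total = R1 + (R2 || C) = 572.2 - j269.4 Ω = 632.5∠-25.2° Ω.
Step 5 — Power factor: PF = cos(φ) = Re(Z)/|Z| = 572.2/632.5 = 0.9047.
Step 6 — Type: Im(Z) = -269.4 ⇒ leading (phase φ = -25.2°).

PF = 0.9047 (leading, φ = -25.2°)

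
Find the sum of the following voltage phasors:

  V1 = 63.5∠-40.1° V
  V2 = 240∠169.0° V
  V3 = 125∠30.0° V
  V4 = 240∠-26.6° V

Step 1 — Convert each phasor to rectangular form:
  V1 = 63.5·(cos(-40.1°) + j·sin(-40.1°)) = 48.57 - j40.9 V
  V2 = 240·(cos(169.0°) + j·sin(169.0°)) = -235.6 + j45.79 V
  V3 = 125·(cos(30.0°) + j·sin(30.0°)) = 108.3 + j62.5 V
  V4 = 240·(cos(-26.6°) + j·sin(-26.6°)) = 214.6 - j107.5 V
Step 2 — Sum components: V_total = 135.8 - j40.07 V.
Step 3 — Convert to polar: |V_total| = 141.6 V, ∠V_total = -16.4°.

V_total = 141.6∠-16.4° V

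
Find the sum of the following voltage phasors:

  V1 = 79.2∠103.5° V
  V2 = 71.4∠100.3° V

Step 1 — Convert each phasor to rectangular form:
  V1 = 79.2·(cos(103.5°) + j·sin(103.5°)) = -18.49 + j77.01 V
  V2 = 71.4·(cos(100.3°) + j·sin(100.3°)) = -12.77 + j70.25 V
Step 2 — Sum components: V_total = -31.26 + j147.3 V.
Step 3 — Convert to polar: |V_total| = 150.5 V, ∠V_total = 102.0°.

V_total = 150.5∠102.0° V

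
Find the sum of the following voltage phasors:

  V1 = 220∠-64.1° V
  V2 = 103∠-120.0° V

Step 1 — Convert each phasor to rectangular form:
  V1 = 220·(cos(-64.1°) + j·sin(-64.1°)) = 96.1 - j197.9 V
  V2 = 103·(cos(-120.0°) + j·sin(-120.0°)) = -51.5 - j89.2 V
Step 2 — Sum components: V_total = 44.6 - j287.1 V.
Step 3 — Convert to polar: |V_total| = 290.5 V, ∠V_total = -81.2°.

V_total = 290.5∠-81.2° V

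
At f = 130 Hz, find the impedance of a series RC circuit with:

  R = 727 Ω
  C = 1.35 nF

Step 1 — Angular frequency: ω = 2π·f = 2π·130 = 816.8 rad/s.
Step 2 — Component impedances:
  R: Z = R = 727 Ω
  C: Z = 1/(jωC) = -j/(ω·C) = 0 - j9.069e+05 Ω
Step 3 — Series combination: Z_total = R + C = 727 - j9.069e+05 Ω = 9.069e+05∠-90.0° Ω.

Z = 727 - j9.069e+05 Ω = 9.069e+05∠-90.0° Ω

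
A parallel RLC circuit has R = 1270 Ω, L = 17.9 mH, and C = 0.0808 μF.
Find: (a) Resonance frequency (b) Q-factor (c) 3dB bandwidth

Step 1 — Resonance: ω₀ = 1/√(LC) = 1/√(0.0179·8.08e-08) = 2.629e+04 rad/s.
Step 2 — f₀ = ω₀/(2π) = 4185 Hz.
Step 3 — Parallel Q: Q = R/(ω₀L) = 1270/(2.629e+04·0.0179) = 2.698.
Step 4 — Bandwidth: Δω = ω₀/Q = 9745 rad/s; BW = Δω/(2π) = 1551 Hz.

(a) f₀ = 4185 Hz  (b) Q = 2.698  (c) BW = 1551 Hz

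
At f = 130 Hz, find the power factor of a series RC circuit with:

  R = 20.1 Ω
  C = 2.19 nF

Step 1 — Angular frequency: ω = 2π·f = 2π·130 = 816.8 rad/s.
Step 2 — Component impedances:
  R: Z = R = 20.1 Ω
  C: Z = 1/(jωC) = -j/(ω·C) = 0 - j5.59e+05 Ω
Step 3 — Series combination: Z_total = R + C = 20.1 - j5.59e+05 Ω = 5.59e+05∠-90.0° Ω.
Step 4 — Power factor: PF = cos(φ) = Re(Z)/|Z| = 20.1/5.59e+05 = 3.596e-05.
Step 5 — Type: Im(Z) = -5.59e+05 ⇒ leading (phase φ = -90.0°).

PF = 3.596e-05 (leading, φ = -90.0°)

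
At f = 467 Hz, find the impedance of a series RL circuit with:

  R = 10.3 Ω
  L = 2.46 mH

Step 1 — Angular frequency: ω = 2π·f = 2π·467 = 2934 rad/s.
Step 2 — Component impedances:
  R: Z = R = 10.3 Ω
  L: Z = jωL = j·2934·0.00246 = 0 + j7.218 Ω
Step 3 — Series combination: Z_total = R + L = 10.3 + j7.218 Ω = 12.58∠35.0° Ω.

Z = 10.3 + j7.218 Ω = 12.58∠35.0° Ω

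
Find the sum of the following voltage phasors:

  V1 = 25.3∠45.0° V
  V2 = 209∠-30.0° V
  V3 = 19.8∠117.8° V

Step 1 — Convert each phasor to rectangular form:
  V1 = 25.3·(cos(45.0°) + j·sin(45.0°)) = 17.89 + j17.89 V
  V2 = 209·(cos(-30.0°) + j·sin(-30.0°)) = 181 - j104.5 V
  V3 = 19.8·(cos(117.8°) + j·sin(117.8°)) = -9.234 + j17.51 V
Step 2 — Sum components: V_total = 189.7 - j69.1 V.
Step 3 — Convert to polar: |V_total| = 201.8 V, ∠V_total = -20.0°.

V_total = 201.8∠-20.0° V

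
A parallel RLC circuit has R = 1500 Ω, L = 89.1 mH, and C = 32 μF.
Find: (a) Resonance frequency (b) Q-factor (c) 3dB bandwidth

Step 1 — Resonance: ω₀ = 1/√(LC) = 1/√(0.0891·3.2e-05) = 592.2 rad/s.
Step 2 — f₀ = ω₀/(2π) = 94.26 Hz.
Step 3 — Parallel Q: Q = R/(ω₀L) = 1500/(592.2·0.0891) = 28.43.
Step 4 — Bandwidth: Δω = ω₀/Q = 20.83 rad/s; BW = Δω/(2π) = 3.316 Hz.

(a) f₀ = 94.26 Hz  (b) Q = 28.43  (c) BW = 3.316 Hz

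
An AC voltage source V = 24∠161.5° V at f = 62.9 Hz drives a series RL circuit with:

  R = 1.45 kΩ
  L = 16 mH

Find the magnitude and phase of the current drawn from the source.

Step 1 — Angular frequency: ω = 2π·f = 2π·62.9 = 395.2 rad/s.
Step 2 — Component impedances:
  R: Z = R = 1450 Ω
  L: Z = jωL = j·395.2·0.016 = 0 + j6.323 Ω
Step 3 — Series combination: Z_total = R + L = 1450 + j6.323 Ω = 1450∠0.2° Ω.
Step 4 — Source phasor: V = 24∠161.5° V = -22.76 + j7.615 V.
Step 5 — Ohm's law: I = V / Z_total = (-22.76 + j7.615) / (1450 + j6.323) = -0.01567 + j0.00532 A.
Step 6 — Convert to polar: |I| = 0.01655 A, ∠I = 161.3°.

I = 0.01655∠161.3° A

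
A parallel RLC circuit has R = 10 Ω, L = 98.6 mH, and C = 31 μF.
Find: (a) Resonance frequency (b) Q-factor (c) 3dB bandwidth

Step 1 — Resonance: ω₀ = 1/√(LC) = 1/√(0.0986·3.1e-05) = 572 rad/s.
Step 2 — f₀ = ω₀/(2π) = 91.03 Hz.
Step 3 — Parallel Q: Q = R/(ω₀L) = 10/(572·0.0986) = 0.1773.
Step 4 — Bandwidth: Δω = ω₀/Q = 3226 rad/s; BW = Δω/(2π) = 513.4 Hz.

(a) f₀ = 91.03 Hz  (b) Q = 0.1773  (c) BW = 513.4 Hz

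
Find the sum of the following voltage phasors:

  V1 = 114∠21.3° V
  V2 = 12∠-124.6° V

Step 1 — Convert each phasor to rectangular form:
  V1 = 114·(cos(21.3°) + j·sin(21.3°)) = 106.2 + j41.41 V
  V2 = 12·(cos(-124.6°) + j·sin(-124.6°)) = -6.814 - j9.878 V
Step 2 — Sum components: V_total = 99.4 + j31.53 V.
Step 3 — Convert to polar: |V_total| = 104.3 V, ∠V_total = 17.6°.

V_total = 104.3∠17.6° V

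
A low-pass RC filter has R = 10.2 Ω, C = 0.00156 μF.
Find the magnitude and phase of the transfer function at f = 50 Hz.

Step 1 — Angular frequency: ω = 2π·50 = 314.2 rad/s.
Step 2 — Transfer function: H(jω) = 1/(1 + jωRC).
Step 3 — Denominator: 1 + jωRC = 1 + j·314.2·10.2·1.56e-09 = 1 + j4.999e-06.
Step 4 — H = 1 - j4.999e-06.
Step 5 — Magnitude: |H| = 1 (-0.0 dB); phase: φ = -0.0°.

|H| = 1 (-0.0 dB), φ = -0.0°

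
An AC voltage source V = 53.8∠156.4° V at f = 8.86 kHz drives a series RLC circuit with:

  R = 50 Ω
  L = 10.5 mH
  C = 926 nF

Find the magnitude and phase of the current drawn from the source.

Step 1 — Angular frequency: ω = 2π·f = 2π·8860 = 5.567e+04 rad/s.
Step 2 — Component impedances:
  R: Z = R = 50 Ω
  L: Z = jωL = j·5.567e+04·0.0105 = 0 + j584.5 Ω
  C: Z = 1/(jωC) = -j/(ω·C) = 0 - j19.4 Ω
Step 3 — Series combination: Z_total = R + L + C = 50 + j565.1 Ω = 567.3∠84.9° Ω.
Step 4 — Source phasor: V = 53.8∠156.4° V = -49.3 + j21.54 V.
Step 5 — Ohm's law: I = V / Z_total = (-49.3 + j21.54) / (50 + j565.1) = 0.03016 + j0.08991 A.
Step 6 — Convert to polar: |I| = 0.09483 A, ∠I = 71.5°.

I = 0.09483∠71.5° A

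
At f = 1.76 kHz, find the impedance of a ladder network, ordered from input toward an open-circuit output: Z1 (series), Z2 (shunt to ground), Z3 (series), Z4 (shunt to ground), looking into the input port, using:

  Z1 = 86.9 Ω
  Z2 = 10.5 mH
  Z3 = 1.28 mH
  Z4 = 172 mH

Step 1 — Angular frequency: ω = 2π·f = 2π·1760 = 1.106e+04 rad/s.
Step 2 — Component impedances:
  Z1: Z = R = 86.9 Ω
  Z2: Z = jωL = j·1.106e+04·0.0105 = 0 + j116.1 Ω
  Z3: Z = jωL = j·1.106e+04·0.00128 = 0 + j14.15 Ω
  Z4: Z = jωL = j·1.106e+04·0.172 = 0 + j1902 Ω
Step 3 — Ladder network (open output): work backward from the far end, alternating series and parallel combinations. Z_in = 86.9 + j109.5 Ω = 139.8∠51.6° Ω.

Z = 86.9 + j109.5 Ω = 139.8∠51.6° Ω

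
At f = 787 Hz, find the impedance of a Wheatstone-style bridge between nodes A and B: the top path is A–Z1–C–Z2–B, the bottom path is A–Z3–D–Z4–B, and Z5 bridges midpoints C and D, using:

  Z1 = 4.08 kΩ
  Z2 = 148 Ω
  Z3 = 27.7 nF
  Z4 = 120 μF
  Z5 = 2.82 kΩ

Step 1 — Angular frequency: ω = 2π·f = 2π·787 = 4945 rad/s.
Step 2 — Component impedances:
  Z1: Z = R = 4080 Ω
  Z2: Z = R = 148 Ω
  Z3: Z = 1/(jωC) = -j/(ω·C) = 0 - j7301 Ω
  Z4: Z = 1/(jωC) = -j/(ω·C) = 0 - j1.685 Ω
  Z5: Z = R = 2820 Ω
Step 3 — Bridge requires nodal analysis (the Z5 bridge couples midpoints C and D, so the two paths cannot be reduced to a simple series/parallel combination). Setting node B to ground and injecting 1 A at node A, the 3-node admittance system at A, C, D solves to V_A = Z_AB = 3164 - j1829 Ω = 3654∠-30.0° Ω.

Z = 3164 - j1829 Ω = 3654∠-30.0° Ω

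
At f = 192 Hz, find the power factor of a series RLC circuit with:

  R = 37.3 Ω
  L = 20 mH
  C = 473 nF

Step 1 — Angular frequency: ω = 2π·f = 2π·192 = 1206 rad/s.
Step 2 — Component impedances:
  R: Z = R = 37.3 Ω
  L: Z = jωL = j·1206·0.02 = 0 + j24.13 Ω
  C: Z = 1/(jωC) = -j/(ω·C) = 0 - j1752 Ω
Step 3 — Series combination: Z_total = R + L + C = 37.3 - j1728 Ω = 1729∠-88.8° Ω.
Step 4 — Power factor: PF = cos(φ) = Re(Z)/|Z| = 37.3/1728.8 = 0.02158.
Step 5 — Type: Im(Z) = -1728 ⇒ leading (phase φ = -88.8°).

PF = 0.02158 (leading, φ = -88.8°)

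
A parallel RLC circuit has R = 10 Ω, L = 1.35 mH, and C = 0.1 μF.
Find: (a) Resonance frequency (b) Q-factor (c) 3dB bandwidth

Step 1 — Resonance: ω₀ = 1/√(LC) = 1/√(0.00135·1e-07) = 8.607e+04 rad/s.
Step 2 — f₀ = ω₀/(2π) = 1.37e+04 Hz.
Step 3 — Parallel Q: Q = R/(ω₀L) = 10/(8.607e+04·0.00135) = 0.08607.
Step 4 — Bandwidth: Δω = ω₀/Q = 1e+06 rad/s; BW = Δω/(2π) = 1.592e+05 Hz.

(a) f₀ = 1.37e+04 Hz  (b) Q = 0.08607  (c) BW = 1.592e+05 Hz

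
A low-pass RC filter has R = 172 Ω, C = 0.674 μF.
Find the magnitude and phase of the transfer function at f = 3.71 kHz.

Step 1 — Angular frequency: ω = 2π·3710 = 2.331e+04 rad/s.
Step 2 — Transfer function: H(jω) = 1/(1 + jωRC).
Step 3 — Denominator: 1 + jωRC = 1 + j·2.331e+04·172·6.74e-07 = 1 + j2.702.
Step 4 — H = 0.1204 - j0.3255.
Step 5 — Magnitude: |H| = 0.347 (-9.2 dB); phase: φ = -69.7°.

|H| = 0.347 (-9.2 dB), φ = -69.7°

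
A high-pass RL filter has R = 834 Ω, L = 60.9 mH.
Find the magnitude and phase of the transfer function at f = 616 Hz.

Step 1 — Angular frequency: ω = 2π·616 = 3870 rad/s.
Step 2 — Transfer function: H(jω) = jωL/(R + jωL).
Step 3 — Numerator jωL = j·235.7; denominator R + jωL = 834 + j235.7.
Step 4 — H = 0.07397 + j0.2617.
Step 5 — Magnitude: |H| = 0.272 (-11.3 dB); phase: φ = 74.2°.

|H| = 0.272 (-11.3 dB), φ = 74.2°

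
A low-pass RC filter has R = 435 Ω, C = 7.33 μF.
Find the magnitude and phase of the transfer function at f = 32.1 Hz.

Step 1 — Angular frequency: ω = 2π·32.1 = 201.7 rad/s.
Step 2 — Transfer function: H(jω) = 1/(1 + jωRC).
Step 3 — Denominator: 1 + jωRC = 1 + j·201.7·435·7.33e-06 = 1 + j0.6431.
Step 4 — H = 0.7074 - j0.4549.
Step 5 — Magnitude: |H| = 0.8411 (-1.5 dB); phase: φ = -32.7°.

|H| = 0.8411 (-1.5 dB), φ = -32.7°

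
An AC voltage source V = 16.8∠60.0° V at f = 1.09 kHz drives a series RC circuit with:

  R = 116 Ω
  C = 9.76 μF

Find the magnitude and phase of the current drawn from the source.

Step 1 — Angular frequency: ω = 2π·f = 2π·1090 = 6849 rad/s.
Step 2 — Component impedances:
  R: Z = R = 116 Ω
  C: Z = 1/(jωC) = -j/(ω·C) = 0 - j14.96 Ω
Step 3 — Series combination: Z_total = R + C = 116 - j14.96 Ω = 117∠-7.3° Ω.
Step 4 — Source phasor: V = 16.8∠60.0° V = 8.4 + j14.55 V.
Step 5 — Ohm's law: I = V / Z_total = (8.4 + j14.55) / (116 - j14.96) = 0.05532 + j0.1326 A.
Step 6 — Convert to polar: |I| = 0.1436 A, ∠I = 67.3°.

I = 0.1436∠67.3° A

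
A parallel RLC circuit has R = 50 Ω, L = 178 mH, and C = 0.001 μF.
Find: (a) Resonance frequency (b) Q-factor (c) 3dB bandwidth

Step 1 — Resonance: ω₀ = 1/√(LC) = 1/√(0.178·1e-09) = 7.495e+04 rad/s.
Step 2 — f₀ = ω₀/(2π) = 1.193e+04 Hz.
Step 3 — Parallel Q: Q = R/(ω₀L) = 50/(7.495e+04·0.178) = 0.003748.
Step 4 — Bandwidth: Δω = ω₀/Q = 2e+07 rad/s; BW = Δω/(2π) = 3.183e+06 Hz.

(a) f₀ = 1.193e+04 Hz  (b) Q = 0.003748  (c) BW = 3.183e+06 Hz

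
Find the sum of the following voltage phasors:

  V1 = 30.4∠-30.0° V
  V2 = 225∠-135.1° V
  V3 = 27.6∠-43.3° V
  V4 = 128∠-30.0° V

Step 1 — Convert each phasor to rectangular form:
  V1 = 30.4·(cos(-30.0°) + j·sin(-30.0°)) = 26.33 - j15.2 V
  V2 = 225·(cos(-135.1°) + j·sin(-135.1°)) = -159.4 - j158.8 V
  V3 = 27.6·(cos(-43.3°) + j·sin(-43.3°)) = 20.09 - j18.93 V
  V4 = 128·(cos(-30.0°) + j·sin(-30.0°)) = 110.9 - j64 V
Step 2 — Sum components: V_total = -2.112 - j256.9 V.
Step 3 — Convert to polar: |V_total| = 257 V, ∠V_total = -90.5°.

V_total = 257∠-90.5° V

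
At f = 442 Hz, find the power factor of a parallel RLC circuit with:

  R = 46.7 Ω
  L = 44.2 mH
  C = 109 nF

Step 1 — Angular frequency: ω = 2π·f = 2π·442 = 2777 rad/s.
Step 2 — Component impedances:
  R: Z = R = 46.7 Ω
  L: Z = jωL = j·2777·0.0442 = 0 + j122.8 Ω
  C: Z = 1/(jωC) = -j/(ω·C) = 0 - j3303 Ω
Step 3 — Parallel combination: 1/Z_total = 1/R + 1/L + 1/C; Z_total = 41.18 + j15.08 Ω = 43.85∠20.1° Ω.
Step 4 — Power factor: PF = cos(φ) = Re(Z)/|Z| = 41.175/43.851 = 0.939.
Step 5 — Type: Im(Z) = 15.08 ⇒ lagging (phase φ = 20.1°).

PF = 0.939 (lagging, φ = 20.1°)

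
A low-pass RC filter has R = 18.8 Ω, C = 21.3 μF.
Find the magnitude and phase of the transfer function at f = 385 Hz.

Step 1 — Angular frequency: ω = 2π·385 = 2419 rad/s.
Step 2 — Transfer function: H(jω) = 1/(1 + jωRC).
Step 3 — Denominator: 1 + jωRC = 1 + j·2419·18.8·2.13e-05 = 1 + j0.9687.
Step 4 — H = 0.5159 - j0.4997.
Step 5 — Magnitude: |H| = 0.7183 (-2.9 dB); phase: φ = -44.1°.

|H| = 0.7183 (-2.9 dB), φ = -44.1°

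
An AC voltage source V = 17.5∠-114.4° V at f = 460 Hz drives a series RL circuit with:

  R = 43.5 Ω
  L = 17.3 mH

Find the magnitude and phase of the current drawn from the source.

Step 1 — Angular frequency: ω = 2π·f = 2π·460 = 2890 rad/s.
Step 2 — Component impedances:
  R: Z = R = 43.5 Ω
  L: Z = jωL = j·2890·0.0173 = 0 + j50 Ω
Step 3 — Series combination: Z_total = R + L = 43.5 + j50 Ω = 66.28∠49.0° Ω.
Step 4 — Source phasor: V = 17.5∠-114.4° V = -7.229 - j15.94 V.
Step 5 — Ohm's law: I = V / Z_total = (-7.229 - j15.94) / (43.5 + j50) = -0.253 - j0.07553 A.
Step 6 — Convert to polar: |I| = 0.2641 A, ∠I = -163.4°.

I = 0.2641∠-163.4° A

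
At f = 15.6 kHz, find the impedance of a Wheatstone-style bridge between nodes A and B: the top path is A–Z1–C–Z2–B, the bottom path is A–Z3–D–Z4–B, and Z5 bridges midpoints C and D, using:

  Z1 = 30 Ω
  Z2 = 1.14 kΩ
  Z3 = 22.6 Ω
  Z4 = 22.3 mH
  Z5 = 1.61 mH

Step 1 — Angular frequency: ω = 2π·f = 2π·1.56e+04 = 9.802e+04 rad/s.
Step 2 — Component impedances:
  Z1: Z = R = 30 Ω
  Z2: Z = R = 1140 Ω
  Z3: Z = R = 22.6 Ω
  Z4: Z = jωL = j·9.802e+04·0.0223 = 0 + j2186 Ω
  Z5: Z = jωL = j·9.802e+04·0.00161 = 0 + j157.8 Ω
Step 3 — Bridge requires nodal analysis (the Z5 bridge couples midpoints C and D, so the two paths cannot be reduced to a simple series/parallel combination). Setting node B to ground and injecting 1 A at node A, the 3-node admittance system at A, C, D solves to V_A = Z_AB = 902.5 + j480.3 Ω = 1022∠28.0° Ω.

Z = 902.5 + j480.3 Ω = 1022∠28.0° Ω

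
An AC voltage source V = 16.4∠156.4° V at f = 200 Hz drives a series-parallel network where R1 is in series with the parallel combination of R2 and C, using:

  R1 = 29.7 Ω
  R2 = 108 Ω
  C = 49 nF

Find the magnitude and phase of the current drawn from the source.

Step 1 — Angular frequency: ω = 2π·f = 2π·200 = 1257 rad/s.
Step 2 — Component impedances:
  R1: Z = R = 29.7 Ω
  R2: Z = R = 108 Ω
  C: Z = 1/(jωC) = -j/(ω·C) = 0 - j1.624e+04 Ω
Step 3 — Parallel branch: R2 || C = 1/(1/R2 + 1/C) = 108 - j0.7182 Ω.
Step 4 — Series with R1: Z_total = R1 + (R2 || C) = 137.7 - j0.7182 Ω = 137.7∠-0.3° Ω.
Step 5 — Source phasor: V = 16.4∠156.4° V = -15.03 + j6.566 V.
Step 6 — Ohm's law: I = V / Z_total = (-15.03 + j6.566) / (137.7 - j0.7182) = -0.1094 + j0.04711 A.
Step 7 — Convert to polar: |I| = 0.1191 A, ∠I = 156.7°.

I = 0.1191∠156.7° A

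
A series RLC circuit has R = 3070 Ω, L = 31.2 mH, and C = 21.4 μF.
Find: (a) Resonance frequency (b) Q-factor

Step 1 — Resonance condition Im(Z)=0 gives ω₀ = 1/√(LC).
Step 2 — ω₀ = 1/√(0.0312·2.14e-05) = 1224 rad/s.
Step 3 — f₀ = ω₀/(2π) = 194.8 Hz.
Step 4 — Series Q: Q = ω₀L/R = 1224·0.0312/3070 = 0.01244.

(a) f₀ = 194.8 Hz  (b) Q = 0.01244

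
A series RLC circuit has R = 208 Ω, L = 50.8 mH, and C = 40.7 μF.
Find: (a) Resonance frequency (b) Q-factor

Step 1 — Resonance condition Im(Z)=0 gives ω₀ = 1/√(LC).
Step 2 — ω₀ = 1/√(0.0508·4.07e-05) = 695.5 rad/s.
Step 3 — f₀ = ω₀/(2π) = 110.7 Hz.
Step 4 — Series Q: Q = ω₀L/R = 695.5·0.0508/208 = 0.1699.

(a) f₀ = 110.7 Hz  (b) Q = 0.1699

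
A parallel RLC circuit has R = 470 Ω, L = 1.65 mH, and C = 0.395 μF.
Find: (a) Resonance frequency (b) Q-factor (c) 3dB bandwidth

Step 1 — Resonance: ω₀ = 1/√(LC) = 1/√(0.00165·3.95e-07) = 3.917e+04 rad/s.
Step 2 — f₀ = ω₀/(2π) = 6234 Hz.
Step 3 — Parallel Q: Q = R/(ω₀L) = 470/(3.917e+04·0.00165) = 7.272.
Step 4 — Bandwidth: Δω = ω₀/Q = 5386 rad/s; BW = Δω/(2π) = 857.3 Hz.

(a) f₀ = 6234 Hz  (b) Q = 7.272  (c) BW = 857.3 Hz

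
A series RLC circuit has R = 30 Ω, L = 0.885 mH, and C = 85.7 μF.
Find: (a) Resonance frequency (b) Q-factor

Step 1 — Resonance condition Im(Z)=0 gives ω₀ = 1/√(LC).
Step 2 — ω₀ = 1/√(0.000885·8.57e-05) = 3631 rad/s.
Step 3 — f₀ = ω₀/(2π) = 577.9 Hz.
Step 4 — Series Q: Q = ω₀L/R = 3631·0.000885/30 = 0.1071.

(a) f₀ = 577.9 Hz  (b) Q = 0.1071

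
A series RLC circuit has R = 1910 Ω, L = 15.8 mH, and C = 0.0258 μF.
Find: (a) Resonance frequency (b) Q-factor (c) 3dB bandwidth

Step 1 — Resonance: ω₀ = 1/√(LC) = 1/√(0.0158·2.58e-08) = 4.953e+04 rad/s.
Step 2 — f₀ = ω₀/(2π) = 7883 Hz.
Step 3 — Series Q: Q = ω₀L/R = 4.953e+04·0.0158/1910 = 0.4097.
Step 4 — Bandwidth: Δω = ω₀/Q = 1.209e+05 rad/s; BW = Δω/(2π) = 1.924e+04 Hz.

(a) f₀ = 7883 Hz  (b) Q = 0.4097  (c) BW = 1.924e+04 Hz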